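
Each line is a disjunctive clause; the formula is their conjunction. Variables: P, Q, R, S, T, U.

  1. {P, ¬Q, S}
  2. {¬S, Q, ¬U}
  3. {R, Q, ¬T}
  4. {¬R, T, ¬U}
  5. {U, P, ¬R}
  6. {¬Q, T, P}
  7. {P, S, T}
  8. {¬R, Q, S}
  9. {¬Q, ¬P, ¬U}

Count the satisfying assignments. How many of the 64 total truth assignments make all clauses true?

17

Case analysis on Q and P:
  Q=1, P=1: forces U=0; R, S, T free → 2^3 = 8.
  Q=1, P=0: remaining (R,S,T,U) ∈ {(0,1,1,0); (0,1,1,1); (1,1,1,1)} — 3.
  Q=0, P=1: 5 of the 16 assignments to (R,S,T,U) work.
  Q=0, P=0: remaining (R,S,T,U) ∈ {(0,1,0,0)} — 1.
Total: 8 + 3 + 5 + 1 = 17.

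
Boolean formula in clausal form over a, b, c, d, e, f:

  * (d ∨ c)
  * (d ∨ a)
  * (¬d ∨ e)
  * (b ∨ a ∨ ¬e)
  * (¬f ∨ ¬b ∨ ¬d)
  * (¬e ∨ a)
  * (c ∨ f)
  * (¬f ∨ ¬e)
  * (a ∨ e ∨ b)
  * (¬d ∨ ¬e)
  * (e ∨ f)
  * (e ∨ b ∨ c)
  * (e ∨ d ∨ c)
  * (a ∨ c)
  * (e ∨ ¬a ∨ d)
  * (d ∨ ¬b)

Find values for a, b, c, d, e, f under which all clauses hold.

a=True  b=False  c=True  d=False  e=True  f=False

c occurs only positively in the remaining clauses — set c = True.
Branch on a: take a = True.
Set b = False and propagate.
Try d = False.
  then e is forced to True.
  then f is forced to False.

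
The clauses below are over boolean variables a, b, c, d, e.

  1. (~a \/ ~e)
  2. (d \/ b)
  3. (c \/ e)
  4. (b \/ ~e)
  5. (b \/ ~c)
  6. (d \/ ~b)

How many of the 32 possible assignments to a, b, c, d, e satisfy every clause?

4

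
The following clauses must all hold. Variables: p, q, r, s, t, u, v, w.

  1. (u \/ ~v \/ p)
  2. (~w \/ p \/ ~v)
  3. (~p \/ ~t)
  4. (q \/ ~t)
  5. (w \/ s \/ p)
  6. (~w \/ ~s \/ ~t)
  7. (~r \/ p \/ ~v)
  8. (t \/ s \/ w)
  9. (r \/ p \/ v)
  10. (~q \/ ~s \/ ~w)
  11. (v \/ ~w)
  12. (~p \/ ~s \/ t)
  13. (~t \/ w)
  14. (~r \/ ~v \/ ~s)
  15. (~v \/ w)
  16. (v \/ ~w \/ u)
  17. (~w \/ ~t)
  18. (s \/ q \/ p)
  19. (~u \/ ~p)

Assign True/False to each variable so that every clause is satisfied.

Branch on p: take p = False.
Branch on q: take q = True.
The remaining clauses are satisfied by r = True, s = True, t = False, u = False, v = False, w = False.

p=False, q=True, r=True, s=True, t=False, u=False, v=False, w=False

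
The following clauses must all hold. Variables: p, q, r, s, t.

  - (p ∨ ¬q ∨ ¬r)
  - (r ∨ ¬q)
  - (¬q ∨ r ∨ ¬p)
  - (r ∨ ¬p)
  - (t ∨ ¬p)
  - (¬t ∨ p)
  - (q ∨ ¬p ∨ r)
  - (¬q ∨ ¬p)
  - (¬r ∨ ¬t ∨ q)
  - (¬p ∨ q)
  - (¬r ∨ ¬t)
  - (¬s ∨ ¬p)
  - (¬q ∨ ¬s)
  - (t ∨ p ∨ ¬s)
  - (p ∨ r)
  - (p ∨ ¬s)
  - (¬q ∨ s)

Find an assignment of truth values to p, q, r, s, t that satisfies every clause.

p=False, q=False, r=True, s=False, t=False

Branch on p: take p = False.
  then t is forced to False.
  then s is forced to False.
  then r is forced to True.
  then q is forced to False.
Every clause has at least one true literal under this assignment.
Check each clause:
  1. (¬r ∨ p ∨ ¬q) — ¬q is true.
  2. (r ∨ ¬q) — r is true.
  3. (¬q ∨ r ∨ ¬p) — r is true.
  4. (r ∨ ¬p) — r is true.
  5. (¬p ∨ t) — ¬p is true.
  6. (p ∨ ¬t) — ¬t is true.
  7. (q ∨ ¬p ∨ r) — r is true.
  8. (¬p ∨ ¬q) — ¬p is true.
  9. (¬t ∨ ¬r ∨ q) — ¬t is true.
  10. (q ∨ ¬p) — ¬p is true.
  11. (¬r ∨ ¬t) — ¬t is true.
  12. (¬p ∨ ¬s) — ¬s is true.
  13. (¬q ∨ ¬s) — ¬s is true.
  14. (t ∨ p ∨ ¬s) — ¬s is true.
  15. (r ∨ p) — r is true.
  16. (¬s ∨ p) — ¬s is true.
  17. (s ∨ ¬q) — ¬q is true.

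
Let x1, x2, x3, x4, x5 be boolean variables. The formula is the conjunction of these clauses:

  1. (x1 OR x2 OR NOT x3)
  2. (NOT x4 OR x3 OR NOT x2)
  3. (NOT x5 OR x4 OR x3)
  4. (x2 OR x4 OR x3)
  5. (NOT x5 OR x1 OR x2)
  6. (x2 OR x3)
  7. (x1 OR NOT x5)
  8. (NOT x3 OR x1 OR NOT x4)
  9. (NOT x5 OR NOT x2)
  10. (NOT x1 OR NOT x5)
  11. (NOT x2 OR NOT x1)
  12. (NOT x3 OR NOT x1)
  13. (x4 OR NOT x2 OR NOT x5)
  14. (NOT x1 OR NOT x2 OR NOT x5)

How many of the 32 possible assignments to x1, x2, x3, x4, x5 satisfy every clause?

The models are:
  x1=0 x2=1 x3=0 x4=0 x5=0
  x1=0 x2=1 x3=1 x4=0 x5=0
Count: 2.

2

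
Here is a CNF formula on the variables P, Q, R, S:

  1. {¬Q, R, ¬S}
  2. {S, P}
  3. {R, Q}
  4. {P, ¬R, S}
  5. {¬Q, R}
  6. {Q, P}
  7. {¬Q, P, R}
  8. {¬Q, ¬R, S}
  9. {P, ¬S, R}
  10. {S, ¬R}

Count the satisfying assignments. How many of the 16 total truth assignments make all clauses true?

3

The models are:
  P=F Q=T R=T S=T
  P=T Q=F R=T S=T
  P=T Q=T R=T S=T
That's 3 in total.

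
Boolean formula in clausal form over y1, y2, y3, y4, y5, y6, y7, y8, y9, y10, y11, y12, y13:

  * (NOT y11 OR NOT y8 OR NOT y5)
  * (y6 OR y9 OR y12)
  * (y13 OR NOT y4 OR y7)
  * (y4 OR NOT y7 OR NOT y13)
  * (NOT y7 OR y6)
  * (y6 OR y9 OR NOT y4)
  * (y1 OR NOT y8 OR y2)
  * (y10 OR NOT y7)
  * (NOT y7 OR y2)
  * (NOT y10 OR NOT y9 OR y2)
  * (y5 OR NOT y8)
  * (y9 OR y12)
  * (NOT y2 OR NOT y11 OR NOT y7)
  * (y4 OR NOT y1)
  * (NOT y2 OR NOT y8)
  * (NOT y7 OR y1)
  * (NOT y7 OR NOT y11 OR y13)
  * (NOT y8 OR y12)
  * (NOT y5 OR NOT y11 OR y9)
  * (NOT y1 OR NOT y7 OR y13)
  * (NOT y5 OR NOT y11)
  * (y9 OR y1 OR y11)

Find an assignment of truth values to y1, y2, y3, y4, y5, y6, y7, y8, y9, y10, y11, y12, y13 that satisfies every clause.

y6 occurs only positively in the remaining clauses — set y6 = True.
Pure literal: y8 appears only negated; assign y8 = False.
Branch on y1: take y1 = True.
  then y4 is forced to True.
Set y2 = True and propagate.
Branch on y5: take y5 = True.
  then y11 is forced to False.
For the remaining variables, y3 = False, y7 = False, y9 = True, y10 = False, y12 = False, y13 = True works.

y1 = True  y2 = True  y3 = False  y4 = True  y5 = True  y6 = True  y7 = False  y8 = False  y9 = True  y10 = False  y11 = False  y12 = False  y13 = True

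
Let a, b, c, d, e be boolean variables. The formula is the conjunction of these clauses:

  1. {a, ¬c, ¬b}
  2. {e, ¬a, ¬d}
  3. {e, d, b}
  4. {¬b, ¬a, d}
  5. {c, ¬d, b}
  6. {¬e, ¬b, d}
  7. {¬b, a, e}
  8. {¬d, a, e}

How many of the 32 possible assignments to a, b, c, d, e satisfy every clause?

9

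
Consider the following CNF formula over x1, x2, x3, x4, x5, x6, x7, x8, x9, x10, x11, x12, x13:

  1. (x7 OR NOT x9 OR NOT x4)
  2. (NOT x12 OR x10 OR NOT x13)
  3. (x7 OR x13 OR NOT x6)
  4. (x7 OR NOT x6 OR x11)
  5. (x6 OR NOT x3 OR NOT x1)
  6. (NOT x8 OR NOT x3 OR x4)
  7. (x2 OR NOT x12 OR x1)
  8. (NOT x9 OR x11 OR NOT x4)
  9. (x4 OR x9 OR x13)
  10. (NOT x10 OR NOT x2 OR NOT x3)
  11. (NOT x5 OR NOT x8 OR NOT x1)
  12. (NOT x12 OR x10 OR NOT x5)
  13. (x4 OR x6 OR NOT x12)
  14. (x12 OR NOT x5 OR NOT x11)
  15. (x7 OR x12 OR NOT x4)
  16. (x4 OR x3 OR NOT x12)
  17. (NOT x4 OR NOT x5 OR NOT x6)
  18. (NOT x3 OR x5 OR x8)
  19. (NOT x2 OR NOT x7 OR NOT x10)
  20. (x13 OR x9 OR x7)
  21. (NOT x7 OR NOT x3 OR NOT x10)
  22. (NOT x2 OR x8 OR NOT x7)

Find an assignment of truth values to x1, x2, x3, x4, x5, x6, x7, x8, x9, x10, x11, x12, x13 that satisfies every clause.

x1=T, x2=F, x3=F, x4=F, x5=F, x6=F, x7=T, x8=T, x9=T, x10=F, x11=T, x12=F, x13=F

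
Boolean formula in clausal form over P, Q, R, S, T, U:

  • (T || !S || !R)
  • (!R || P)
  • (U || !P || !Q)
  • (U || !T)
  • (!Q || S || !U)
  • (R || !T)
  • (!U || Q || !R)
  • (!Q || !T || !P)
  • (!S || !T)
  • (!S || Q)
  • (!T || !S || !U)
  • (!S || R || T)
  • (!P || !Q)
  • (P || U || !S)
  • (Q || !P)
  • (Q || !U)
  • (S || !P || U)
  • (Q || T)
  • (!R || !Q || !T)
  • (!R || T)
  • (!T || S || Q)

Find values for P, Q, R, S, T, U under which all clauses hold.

P=F, Q=T, R=F, S=F, T=F, U=F

Branch on P: take P = False.
  then R is forced to False.
  then T is forced to False.
  then S is forced to False.
  then Q is forced to True.
  then U is forced to False.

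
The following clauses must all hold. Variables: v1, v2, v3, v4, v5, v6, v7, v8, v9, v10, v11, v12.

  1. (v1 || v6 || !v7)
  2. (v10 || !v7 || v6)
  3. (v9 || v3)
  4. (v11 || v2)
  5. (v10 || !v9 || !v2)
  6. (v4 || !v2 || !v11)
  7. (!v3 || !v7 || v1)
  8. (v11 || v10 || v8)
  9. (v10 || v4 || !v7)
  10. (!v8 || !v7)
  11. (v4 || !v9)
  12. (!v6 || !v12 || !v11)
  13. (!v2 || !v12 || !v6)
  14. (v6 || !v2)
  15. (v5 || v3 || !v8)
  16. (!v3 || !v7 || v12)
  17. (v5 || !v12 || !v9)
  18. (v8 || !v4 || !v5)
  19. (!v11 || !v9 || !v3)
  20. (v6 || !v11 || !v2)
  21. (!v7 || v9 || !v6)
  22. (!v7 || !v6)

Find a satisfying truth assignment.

v1 = True, v2 = False, v3 = True, v4 = False, v5 = True, v6 = True, v7 = False, v8 = True, v9 = False, v10 = True, v11 = True, v12 = False

v1 occurs only positively in the remaining clauses — set v1 = True.
Pure literal: v7 appears only negated; assign v7 = False.
Branch on v2: take v2 = False.
  then v11 is forced to True.
The remaining clauses are satisfied by v3 = True, v4 = False, v5 = True, v6 = True, v8 = True, v9 = False, v10 = True, v12 = False.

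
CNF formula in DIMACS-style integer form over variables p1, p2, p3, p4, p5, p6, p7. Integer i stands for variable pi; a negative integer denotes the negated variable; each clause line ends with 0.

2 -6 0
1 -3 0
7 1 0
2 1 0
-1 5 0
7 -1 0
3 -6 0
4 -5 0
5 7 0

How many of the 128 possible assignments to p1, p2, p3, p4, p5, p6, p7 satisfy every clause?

8

Case analysis on p1 and p5:
  p1=1, p5=1: 5 of the 32 assignments to (p2,p3,p4,p6,p7) work.
  p1=1, p5=0: a clause becomes empty — 0.
  p1=0, p5=1: remaining (p2,p3,p4,p6,p7) ∈ {(1,0,1,0,1)} — 1.
  p1=0, p5=0: remaining (p2,p3,p4,p6,p7) ∈ {(1,0,0,0,1); (1,0,1,0,1)} — 2.
Total: 5 + 0 + 1 + 2 = 8.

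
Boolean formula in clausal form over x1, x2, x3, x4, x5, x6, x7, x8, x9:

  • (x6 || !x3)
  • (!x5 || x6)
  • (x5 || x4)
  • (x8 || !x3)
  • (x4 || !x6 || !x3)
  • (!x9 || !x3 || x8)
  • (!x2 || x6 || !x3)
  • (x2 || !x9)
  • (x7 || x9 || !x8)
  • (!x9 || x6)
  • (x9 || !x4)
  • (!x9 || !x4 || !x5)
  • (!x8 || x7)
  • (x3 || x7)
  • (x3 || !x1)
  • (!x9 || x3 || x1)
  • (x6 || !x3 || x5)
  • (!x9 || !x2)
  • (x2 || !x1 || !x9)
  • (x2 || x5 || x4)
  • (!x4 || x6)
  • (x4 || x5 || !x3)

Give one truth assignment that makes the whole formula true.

x1=False, x2=False, x3=False, x4=False, x5=True, x6=True, x7=True, x8=False, x9=False

x7 occurs only positively in the remaining clauses — set x7 = True.
Branch on x1: take x1 = False.
Try x2 = False.
  then x9 is forced to False.
  then x4 is forced to False.
  then x5 is forced to True.
  then x6 is forced to True.
  then x3 is forced to False.
x8 is now unconstrained; take x8 = False.
Every clause has at least one true literal under this assignment.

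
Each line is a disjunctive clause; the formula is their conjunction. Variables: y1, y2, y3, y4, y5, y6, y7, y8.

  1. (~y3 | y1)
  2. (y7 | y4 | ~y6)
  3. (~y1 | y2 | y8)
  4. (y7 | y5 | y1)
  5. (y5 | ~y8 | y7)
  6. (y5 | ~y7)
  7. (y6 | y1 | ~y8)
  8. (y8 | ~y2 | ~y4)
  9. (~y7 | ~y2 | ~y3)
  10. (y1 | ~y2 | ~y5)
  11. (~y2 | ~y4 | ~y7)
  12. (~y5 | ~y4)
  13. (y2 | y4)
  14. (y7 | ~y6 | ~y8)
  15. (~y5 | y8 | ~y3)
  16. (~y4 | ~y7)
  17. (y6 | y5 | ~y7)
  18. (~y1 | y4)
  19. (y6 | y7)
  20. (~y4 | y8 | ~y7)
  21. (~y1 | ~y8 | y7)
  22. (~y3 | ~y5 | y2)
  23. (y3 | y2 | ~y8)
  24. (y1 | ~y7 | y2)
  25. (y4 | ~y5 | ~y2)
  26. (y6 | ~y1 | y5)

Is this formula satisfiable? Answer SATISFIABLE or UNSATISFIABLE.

UNSATISFIABLE

y7 = True:
  propagation gives y5=True, y4=False, y2=True; an empty clause results — contradiction.
y7 = False:
  propagation gives y6=True, y4=True, y5=False, y1=True; an empty clause results — contradiction.
Every branch closes, so no satisfying assignment exists.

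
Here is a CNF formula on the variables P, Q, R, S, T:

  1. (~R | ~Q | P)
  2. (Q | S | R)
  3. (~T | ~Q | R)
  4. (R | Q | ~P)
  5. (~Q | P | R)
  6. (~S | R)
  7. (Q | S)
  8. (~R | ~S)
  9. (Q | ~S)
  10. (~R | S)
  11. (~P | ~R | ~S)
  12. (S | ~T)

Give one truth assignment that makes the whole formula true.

P = T, Q = T, R = F, S = F, T = F

Check each clause:
  1. (P | ~Q | ~R) — P is true.
  2. (R | Q | S) — Q is true.
  3. (R | ~T | ~Q) — ~T is true.
  4. (R | Q | ~P) — Q is true.
  5. (~Q | R | P) — P is true.
  6. (R | ~S) — ~S is true.
  7. (S | Q) — Q is true.
  8. (~S | ~R) — ~S is true.
  9. (Q | ~S) — Q is true.
  10. (~R | S) — ~R is true.
  11. (~S | ~P | ~R) — ~S is true.
  12. (S | ~T) — ~T is true.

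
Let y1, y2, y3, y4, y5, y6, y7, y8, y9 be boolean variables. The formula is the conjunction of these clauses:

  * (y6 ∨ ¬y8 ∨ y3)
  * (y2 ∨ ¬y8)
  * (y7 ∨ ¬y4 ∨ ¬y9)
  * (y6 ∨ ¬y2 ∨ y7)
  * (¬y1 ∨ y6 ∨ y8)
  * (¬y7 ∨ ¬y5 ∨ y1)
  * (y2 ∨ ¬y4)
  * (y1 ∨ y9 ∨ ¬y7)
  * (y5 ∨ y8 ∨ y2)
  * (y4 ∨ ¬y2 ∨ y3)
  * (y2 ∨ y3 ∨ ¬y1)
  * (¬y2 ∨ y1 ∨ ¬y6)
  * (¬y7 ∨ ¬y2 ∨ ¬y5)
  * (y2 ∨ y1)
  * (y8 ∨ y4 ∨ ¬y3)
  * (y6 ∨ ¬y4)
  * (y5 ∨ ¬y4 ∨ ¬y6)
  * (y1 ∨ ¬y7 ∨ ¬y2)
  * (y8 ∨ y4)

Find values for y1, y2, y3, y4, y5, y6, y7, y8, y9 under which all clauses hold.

y1 = T  y2 = T  y3 = T  y4 = F  y5 = F  y6 = T  y7 = T  y8 = T  y9 = T

Set y1 = True and propagate.
The remaining clauses are satisfied by y2 = True, y3 = True, y4 = False, y5 = False, y6 = True, y7 = True, y8 = True, y9 = True.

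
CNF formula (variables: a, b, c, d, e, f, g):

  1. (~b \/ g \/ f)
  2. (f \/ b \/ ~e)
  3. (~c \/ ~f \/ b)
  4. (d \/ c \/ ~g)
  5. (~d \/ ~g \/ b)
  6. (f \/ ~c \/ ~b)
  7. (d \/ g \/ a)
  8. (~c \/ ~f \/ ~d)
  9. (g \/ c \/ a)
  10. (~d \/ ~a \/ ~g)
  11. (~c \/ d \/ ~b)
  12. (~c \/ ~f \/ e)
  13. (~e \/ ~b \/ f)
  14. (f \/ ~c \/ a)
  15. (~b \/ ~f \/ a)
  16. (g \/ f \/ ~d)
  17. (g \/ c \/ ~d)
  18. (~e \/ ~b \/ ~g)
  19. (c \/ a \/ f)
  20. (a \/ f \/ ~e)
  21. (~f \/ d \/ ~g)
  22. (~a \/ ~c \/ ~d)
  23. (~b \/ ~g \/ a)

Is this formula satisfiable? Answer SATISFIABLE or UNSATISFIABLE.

SATISFIABLE

Try a = True.
The remaining clauses are satisfied by b = False, c = True, d = False, e = False, f = False, g = False.
Every clause has at least one true literal under this assignment.
So a=1, b=0, c=1, d=0, e=0, f=0, g=0 is a satisfying assignment.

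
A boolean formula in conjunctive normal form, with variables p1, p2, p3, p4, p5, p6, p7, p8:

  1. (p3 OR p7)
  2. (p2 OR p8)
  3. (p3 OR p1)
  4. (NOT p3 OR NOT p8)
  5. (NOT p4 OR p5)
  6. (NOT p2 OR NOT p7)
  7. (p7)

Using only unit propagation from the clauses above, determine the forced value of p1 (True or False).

(p7) is a unit clause: p7 = True.
(NOT p7 OR NOT p2): since p7 = True, the clause reduces to (NOT p2). p2 = False.
(p8 OR p2) with p2 = False leaves only p8, so p8 = True.
In (NOT p8 OR NOT p3), NOT p8 is now false; NOT p3 must hold, so p3 = False.
(p1 OR p3) with p3 = False leaves only p1, so p1 = True.

True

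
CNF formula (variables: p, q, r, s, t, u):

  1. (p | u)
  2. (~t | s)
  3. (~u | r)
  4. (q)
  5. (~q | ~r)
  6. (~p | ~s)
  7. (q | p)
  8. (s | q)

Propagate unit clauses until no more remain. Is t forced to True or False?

(q) stands alone — q = True.
From (~r | ~q) and q = True: r = False.
(~u | r): since r = False, the clause reduces to (~u). u = False.
(p | u) with u = False leaves only p, so p = True.
In (~s | ~p), ~p is now false; ~s must hold, so s = False.
In (~t | s), s is now false; ~t must hold, so t = False.

False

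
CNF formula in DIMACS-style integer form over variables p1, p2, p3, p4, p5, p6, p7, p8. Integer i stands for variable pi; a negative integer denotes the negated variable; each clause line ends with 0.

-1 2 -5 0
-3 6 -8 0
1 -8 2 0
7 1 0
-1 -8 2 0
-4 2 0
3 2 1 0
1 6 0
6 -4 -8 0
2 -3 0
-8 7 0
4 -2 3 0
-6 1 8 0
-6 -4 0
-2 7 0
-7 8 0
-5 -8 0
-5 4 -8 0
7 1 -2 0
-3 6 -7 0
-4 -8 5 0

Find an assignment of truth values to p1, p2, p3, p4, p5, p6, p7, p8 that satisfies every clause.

p1=True, p2=False, p3=False, p4=False, p5=False, p6=True, p7=False, p8=False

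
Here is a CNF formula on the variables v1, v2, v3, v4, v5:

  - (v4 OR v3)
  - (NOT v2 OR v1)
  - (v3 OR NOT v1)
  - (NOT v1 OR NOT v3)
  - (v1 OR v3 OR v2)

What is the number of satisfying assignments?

4

Satisfying assignments:
  v1=F v2=F v3=T v4=F v5=F
  v1=F v2=F v3=T v4=F v5=T
  v1=F v2=F v3=T v4=T v5=F
  v1=F v2=F v3=T v4=T v5=T
Count: 4.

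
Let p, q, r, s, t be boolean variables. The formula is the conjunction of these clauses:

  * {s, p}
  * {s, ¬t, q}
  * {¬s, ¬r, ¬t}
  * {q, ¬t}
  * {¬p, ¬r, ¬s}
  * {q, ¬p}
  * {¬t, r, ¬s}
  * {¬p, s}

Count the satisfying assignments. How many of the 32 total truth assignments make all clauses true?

5

Satisfying assignments:
  p=F q=F r=F s=T t=F
  p=F q=F r=T s=T t=F
  p=F q=T r=F s=T t=F
  p=F q=T r=T s=T t=F
  p=T q=T r=F s=T t=F
That's 5 in total.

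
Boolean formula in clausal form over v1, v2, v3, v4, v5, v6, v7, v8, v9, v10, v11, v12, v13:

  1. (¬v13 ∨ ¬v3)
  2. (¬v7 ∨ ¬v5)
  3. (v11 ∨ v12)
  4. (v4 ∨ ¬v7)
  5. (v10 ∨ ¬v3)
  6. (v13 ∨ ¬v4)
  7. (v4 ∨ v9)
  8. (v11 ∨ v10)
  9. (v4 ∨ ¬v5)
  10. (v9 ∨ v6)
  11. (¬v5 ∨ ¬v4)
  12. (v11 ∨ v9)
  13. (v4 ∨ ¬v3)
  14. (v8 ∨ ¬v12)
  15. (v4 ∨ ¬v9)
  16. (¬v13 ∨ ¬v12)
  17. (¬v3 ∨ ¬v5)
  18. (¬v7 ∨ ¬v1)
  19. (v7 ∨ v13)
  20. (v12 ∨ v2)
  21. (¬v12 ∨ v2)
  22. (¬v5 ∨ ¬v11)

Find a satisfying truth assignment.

v1=False, v2=True, v3=False, v4=True, v5=False, v6=True, v7=False, v8=False, v9=True, v10=False, v11=True, v12=False, v13=True

Check each clause:
  1. (¬v13 ∨ ¬v3) — ¬v3 is true.
  2. (¬v7 ∨ ¬v5) — ¬v7 is true.
  3. (v11 ∨ v12) — v11 is true.
  4. (v4 ∨ ¬v7) — ¬v7 is true.
  5. (v10 ∨ ¬v3) — ¬v3 is true.
  6. (¬v4 ∨ v13) — v13 is true.
  7. (v9 ∨ v4) — v9 is true.
  8. (v11 ∨ v10) — v11 is true.
  9. (¬v5 ∨ v4) — ¬v5 is true.
  10. (v6 ∨ v9) — v9 is true.
  11. (¬v5 ∨ ¬v4) — ¬v5 is true.
  12. (v9 ∨ v11) — v9 is true.
  13. (v4 ∨ ¬v3) — v4 is true.
  14. (v8 ∨ ¬v12) — ¬v12 is true.
  15. (¬v9 ∨ v4) — v4 is true.
  16. (¬v13 ∨ ¬v12) — ¬v12 is true.
  17. (¬v3 ∨ ¬v5) — ¬v5 is true.
  18. (¬v7 ∨ ¬v1) — ¬v7 is true.
  19. (v13 ∨ v7) — v13 is true.
  20. (v2 ∨ v12) — v2 is true.
  21. (v2 ∨ ¬v12) — v2 is true.
  22. (¬v11 ∨ ¬v5) — ¬v5 is true.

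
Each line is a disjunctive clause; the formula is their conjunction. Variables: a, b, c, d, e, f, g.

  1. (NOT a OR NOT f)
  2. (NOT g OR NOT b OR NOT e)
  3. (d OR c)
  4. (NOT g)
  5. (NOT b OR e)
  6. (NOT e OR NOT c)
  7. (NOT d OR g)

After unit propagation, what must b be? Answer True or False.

False

(NOT g) is a unit clause: g = False.
From (g OR NOT d) and g = False: d = False.
From (c OR d) and d = False: c = True.
(NOT e OR NOT c) with c = True leaves only NOT e, so e = False.
(NOT b OR e): since e = False, the clause reduces to (NOT b). b = False.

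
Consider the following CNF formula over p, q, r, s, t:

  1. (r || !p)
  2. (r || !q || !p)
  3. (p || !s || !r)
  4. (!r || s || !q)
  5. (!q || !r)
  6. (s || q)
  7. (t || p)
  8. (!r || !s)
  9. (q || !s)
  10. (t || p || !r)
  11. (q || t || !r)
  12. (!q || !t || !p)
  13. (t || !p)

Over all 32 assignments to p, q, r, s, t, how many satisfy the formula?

Satisfying assignments:
  p=F q=T r=F s=F t=T
  p=F q=T r=F s=T t=T
That's 2 in total.

2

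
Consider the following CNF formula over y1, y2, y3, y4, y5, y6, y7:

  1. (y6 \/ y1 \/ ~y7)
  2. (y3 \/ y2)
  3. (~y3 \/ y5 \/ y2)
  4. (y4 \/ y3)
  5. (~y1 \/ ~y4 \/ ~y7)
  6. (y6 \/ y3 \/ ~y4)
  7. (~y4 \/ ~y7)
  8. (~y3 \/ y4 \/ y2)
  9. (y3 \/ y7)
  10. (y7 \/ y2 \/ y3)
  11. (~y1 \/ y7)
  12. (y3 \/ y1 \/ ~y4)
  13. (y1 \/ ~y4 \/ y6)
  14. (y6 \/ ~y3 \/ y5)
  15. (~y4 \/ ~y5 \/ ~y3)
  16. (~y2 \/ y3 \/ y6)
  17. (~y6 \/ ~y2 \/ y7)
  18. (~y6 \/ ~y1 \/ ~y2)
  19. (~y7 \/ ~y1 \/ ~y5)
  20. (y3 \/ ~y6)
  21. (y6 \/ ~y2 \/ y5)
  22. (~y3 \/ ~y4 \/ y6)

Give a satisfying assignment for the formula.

y1 = False  y2 = True  y3 = True  y4 = False  y5 = False  y6 = True  y7 = True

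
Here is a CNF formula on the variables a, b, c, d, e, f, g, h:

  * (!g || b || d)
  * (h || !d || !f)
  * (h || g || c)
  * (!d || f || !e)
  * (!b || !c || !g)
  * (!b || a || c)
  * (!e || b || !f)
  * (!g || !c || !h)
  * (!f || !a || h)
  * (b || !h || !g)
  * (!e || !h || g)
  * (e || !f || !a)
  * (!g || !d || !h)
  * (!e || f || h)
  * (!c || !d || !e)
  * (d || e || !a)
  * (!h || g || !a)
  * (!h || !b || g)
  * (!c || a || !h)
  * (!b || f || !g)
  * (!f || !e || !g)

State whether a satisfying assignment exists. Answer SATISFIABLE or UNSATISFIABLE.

SATISFIABLE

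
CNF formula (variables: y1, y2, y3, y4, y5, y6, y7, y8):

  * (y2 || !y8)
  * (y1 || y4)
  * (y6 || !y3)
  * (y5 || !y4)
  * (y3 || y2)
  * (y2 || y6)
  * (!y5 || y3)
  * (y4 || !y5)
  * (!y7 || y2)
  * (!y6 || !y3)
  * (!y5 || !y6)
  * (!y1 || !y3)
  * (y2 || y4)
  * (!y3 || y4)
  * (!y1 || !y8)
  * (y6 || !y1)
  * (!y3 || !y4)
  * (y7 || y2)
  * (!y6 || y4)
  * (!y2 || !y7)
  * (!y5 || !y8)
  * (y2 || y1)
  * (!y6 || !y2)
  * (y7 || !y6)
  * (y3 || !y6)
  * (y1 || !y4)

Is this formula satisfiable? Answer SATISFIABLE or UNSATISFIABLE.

UNSATISFIABLE

y2 = True:
  propagation gives y7=False, y6=False, y3=False, y5=False; an empty clause results — contradiction.
y2 = False:
  propagation gives y8=False, y3=True, y6=True; an empty clause results — contradiction.
Every branch closes, so no satisfying assignment exists.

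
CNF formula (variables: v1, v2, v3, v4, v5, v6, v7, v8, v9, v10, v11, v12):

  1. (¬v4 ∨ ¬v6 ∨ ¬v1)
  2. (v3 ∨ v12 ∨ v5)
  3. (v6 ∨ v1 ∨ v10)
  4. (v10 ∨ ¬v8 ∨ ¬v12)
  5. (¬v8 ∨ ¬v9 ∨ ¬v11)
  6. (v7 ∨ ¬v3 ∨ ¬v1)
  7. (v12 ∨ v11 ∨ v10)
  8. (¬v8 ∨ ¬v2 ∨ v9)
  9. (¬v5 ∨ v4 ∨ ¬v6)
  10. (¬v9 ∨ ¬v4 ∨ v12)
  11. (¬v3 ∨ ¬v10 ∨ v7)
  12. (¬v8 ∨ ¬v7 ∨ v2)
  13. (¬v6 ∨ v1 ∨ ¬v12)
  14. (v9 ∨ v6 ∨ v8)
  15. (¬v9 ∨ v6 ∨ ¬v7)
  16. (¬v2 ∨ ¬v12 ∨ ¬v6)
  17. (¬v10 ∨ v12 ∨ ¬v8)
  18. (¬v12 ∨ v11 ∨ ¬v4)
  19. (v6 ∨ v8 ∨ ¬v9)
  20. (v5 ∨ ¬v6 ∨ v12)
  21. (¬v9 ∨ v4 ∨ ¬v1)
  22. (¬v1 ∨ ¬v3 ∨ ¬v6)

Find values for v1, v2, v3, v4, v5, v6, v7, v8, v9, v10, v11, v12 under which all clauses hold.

Try v1 = True.
Try v2 = False.
For the remaining variables, v3 = False, v4 = False, v5 = False, v6 = True, v7 = True, v8 = False, v9 = False, v10 = True, v11 = True, v12 = True works.

v1=True, v2=False, v3=False, v4=False, v5=False, v6=True, v7=True, v8=False, v9=False, v10=True, v11=True, v12=True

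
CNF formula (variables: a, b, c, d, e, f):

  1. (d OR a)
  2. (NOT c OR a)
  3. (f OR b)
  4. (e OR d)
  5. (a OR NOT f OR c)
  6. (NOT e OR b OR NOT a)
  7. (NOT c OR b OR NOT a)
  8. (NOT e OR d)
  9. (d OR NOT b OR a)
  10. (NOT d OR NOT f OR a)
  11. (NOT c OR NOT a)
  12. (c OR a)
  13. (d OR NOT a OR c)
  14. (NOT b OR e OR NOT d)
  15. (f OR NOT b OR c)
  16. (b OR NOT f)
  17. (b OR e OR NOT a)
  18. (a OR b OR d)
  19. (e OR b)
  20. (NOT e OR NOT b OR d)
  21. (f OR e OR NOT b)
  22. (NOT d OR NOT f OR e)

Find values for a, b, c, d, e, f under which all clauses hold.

a=1, b=1, c=0, d=1, e=1, f=1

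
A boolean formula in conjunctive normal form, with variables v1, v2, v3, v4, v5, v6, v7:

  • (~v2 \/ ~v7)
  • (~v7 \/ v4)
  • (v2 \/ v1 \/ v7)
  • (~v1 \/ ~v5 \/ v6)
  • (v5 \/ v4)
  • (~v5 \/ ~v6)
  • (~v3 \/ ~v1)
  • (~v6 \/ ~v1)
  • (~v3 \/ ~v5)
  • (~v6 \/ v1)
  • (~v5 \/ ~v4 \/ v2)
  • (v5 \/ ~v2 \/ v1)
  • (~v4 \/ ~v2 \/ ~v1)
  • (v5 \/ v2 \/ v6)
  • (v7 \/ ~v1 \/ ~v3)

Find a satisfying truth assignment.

v1=F  v2=T  v3=F  v4=T  v5=T  v6=F  v7=F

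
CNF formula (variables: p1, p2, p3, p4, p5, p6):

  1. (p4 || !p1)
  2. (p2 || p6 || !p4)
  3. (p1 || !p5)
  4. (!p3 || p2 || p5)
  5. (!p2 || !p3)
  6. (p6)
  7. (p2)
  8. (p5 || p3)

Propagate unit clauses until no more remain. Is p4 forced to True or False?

True

(p6) stands alone — p6 = True.
(p2) is a unit clause: p2 = True.
In (!p2 || !p3), !p2 is now false; !p3 must hold, so p3 = False.
From (p5 || p3) and p3 = False: p5 = True.
(p1 || !p5) with p5 = True leaves only p1, so p1 = True.
From (p4 || !p1) and p1 = True: p4 = True.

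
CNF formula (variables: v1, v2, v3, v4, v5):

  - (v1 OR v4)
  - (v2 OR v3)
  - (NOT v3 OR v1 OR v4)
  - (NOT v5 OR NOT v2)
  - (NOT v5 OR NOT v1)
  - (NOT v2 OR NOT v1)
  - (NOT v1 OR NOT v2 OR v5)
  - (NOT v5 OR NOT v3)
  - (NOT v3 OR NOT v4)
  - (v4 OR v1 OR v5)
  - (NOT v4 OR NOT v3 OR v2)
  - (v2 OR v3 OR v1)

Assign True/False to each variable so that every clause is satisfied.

v1=True, v2=False, v3=True, v4=False, v5=False

Check each clause:
  1. (v4 OR v1) — v1 is true.
  2. (v3 OR v2) — v3 is true.
  3. (v4 OR NOT v3 OR v1) — v1 is true.
  4. (NOT v2 OR NOT v5) — NOT v5 is true.
  5. (NOT v5 OR NOT v1) — NOT v5 is true.
  6. (NOT v2 OR NOT v1) — NOT v2 is true.
  7. (v5 OR NOT v1 OR NOT v2) — NOT v2 is true.
  8. (NOT v3 OR NOT v5) — NOT v5 is true.
  9. (NOT v4 OR NOT v3) — NOT v4 is true.
  10. (v4 OR v1 OR v5) — v1 is true.
  11. (NOT v4 OR v2 OR NOT v3) — NOT v4 is true.
  12. (v2 OR v3 OR v1) — v1 is true.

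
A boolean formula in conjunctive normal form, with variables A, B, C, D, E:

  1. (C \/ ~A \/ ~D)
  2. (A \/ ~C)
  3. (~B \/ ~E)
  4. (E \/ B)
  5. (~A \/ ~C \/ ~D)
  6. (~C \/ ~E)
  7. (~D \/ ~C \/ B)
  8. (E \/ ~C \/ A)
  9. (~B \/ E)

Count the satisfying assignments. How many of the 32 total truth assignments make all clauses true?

3

Satisfying assignments:
  A=F B=F C=F D=F E=T
  A=F B=F C=F D=T E=T
  A=T B=F C=F D=F E=T
That's 3 in total.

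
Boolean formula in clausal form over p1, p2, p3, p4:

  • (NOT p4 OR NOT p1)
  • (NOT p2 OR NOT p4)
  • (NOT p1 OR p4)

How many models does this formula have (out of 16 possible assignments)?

Satisfying assignments:
  p1=0 p2=0 p3=0 p4=0
  p1=0 p2=0 p3=0 p4=1
  p1=0 p2=0 p3=1 p4=0
  p1=0 p2=0 p3=1 p4=1
  p1=0 p2=1 p3=0 p4=0
  p1=0 p2=1 p3=1 p4=0
Count: 6.

6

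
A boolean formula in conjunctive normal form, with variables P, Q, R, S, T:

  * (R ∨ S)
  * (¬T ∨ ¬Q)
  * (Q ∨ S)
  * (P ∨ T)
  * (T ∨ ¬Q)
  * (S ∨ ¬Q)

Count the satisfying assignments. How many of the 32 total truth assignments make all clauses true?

6

The models are:
  P=0 Q=0 R=0 S=1 T=1
  P=0 Q=0 R=1 S=1 T=1
  P=1 Q=0 R=0 S=1 T=0
  P=1 Q=0 R=0 S=1 T=1
  P=1 Q=0 R=1 S=1 T=0
  P=1 Q=0 R=1 S=1 T=1
Count: 6.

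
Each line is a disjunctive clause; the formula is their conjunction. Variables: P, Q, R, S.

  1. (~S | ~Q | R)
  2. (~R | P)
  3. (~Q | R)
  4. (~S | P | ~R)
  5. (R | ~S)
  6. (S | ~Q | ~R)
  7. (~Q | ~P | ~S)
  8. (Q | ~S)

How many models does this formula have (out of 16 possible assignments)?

3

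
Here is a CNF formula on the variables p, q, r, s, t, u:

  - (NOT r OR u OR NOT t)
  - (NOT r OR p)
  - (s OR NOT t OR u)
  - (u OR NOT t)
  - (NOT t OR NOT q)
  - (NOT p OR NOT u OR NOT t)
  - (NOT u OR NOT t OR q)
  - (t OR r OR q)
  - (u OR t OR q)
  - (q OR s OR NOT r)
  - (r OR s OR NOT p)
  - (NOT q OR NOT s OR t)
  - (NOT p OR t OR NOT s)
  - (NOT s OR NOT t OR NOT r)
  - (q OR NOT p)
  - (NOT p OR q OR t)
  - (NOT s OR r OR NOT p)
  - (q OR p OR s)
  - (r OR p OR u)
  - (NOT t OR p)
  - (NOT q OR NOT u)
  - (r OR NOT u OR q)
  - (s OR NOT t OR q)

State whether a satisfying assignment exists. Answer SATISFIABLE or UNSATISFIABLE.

SATISFIABLE

Branch on p: take p = True.
  then q is forced to True.
  then t is forced to False.
  then s is forced to False.
  then r is forced to True.
  then u is forced to False.
Every clause has at least one true literal under this assignment.
So p = 1, q = 1, r = 1, s = 0, t = 0, u = 0 is a satisfying assignment.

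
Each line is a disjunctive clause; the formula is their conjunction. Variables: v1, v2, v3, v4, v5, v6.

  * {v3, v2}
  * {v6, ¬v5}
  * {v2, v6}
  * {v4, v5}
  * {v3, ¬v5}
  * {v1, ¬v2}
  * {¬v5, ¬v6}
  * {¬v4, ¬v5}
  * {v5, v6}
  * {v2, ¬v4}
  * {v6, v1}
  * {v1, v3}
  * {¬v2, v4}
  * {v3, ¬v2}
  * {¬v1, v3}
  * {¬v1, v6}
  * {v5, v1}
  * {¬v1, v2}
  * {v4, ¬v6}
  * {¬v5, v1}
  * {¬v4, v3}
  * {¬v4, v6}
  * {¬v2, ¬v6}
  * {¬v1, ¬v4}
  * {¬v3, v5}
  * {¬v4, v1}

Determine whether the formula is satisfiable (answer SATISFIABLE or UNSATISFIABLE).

UNSATISFIABLE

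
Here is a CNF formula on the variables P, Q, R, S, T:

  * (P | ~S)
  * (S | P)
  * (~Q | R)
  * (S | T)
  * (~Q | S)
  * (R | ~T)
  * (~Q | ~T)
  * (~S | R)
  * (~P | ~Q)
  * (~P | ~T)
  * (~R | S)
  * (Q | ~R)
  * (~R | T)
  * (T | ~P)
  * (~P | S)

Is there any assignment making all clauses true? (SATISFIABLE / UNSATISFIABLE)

S = True:
  propagation gives P=True, R=True, Q=False; an empty clause results — contradiction.
S = False:
  propagation gives P=True; an empty clause results — contradiction.
Every branch closes, so no satisfying assignment exists.

UNSATISFIABLE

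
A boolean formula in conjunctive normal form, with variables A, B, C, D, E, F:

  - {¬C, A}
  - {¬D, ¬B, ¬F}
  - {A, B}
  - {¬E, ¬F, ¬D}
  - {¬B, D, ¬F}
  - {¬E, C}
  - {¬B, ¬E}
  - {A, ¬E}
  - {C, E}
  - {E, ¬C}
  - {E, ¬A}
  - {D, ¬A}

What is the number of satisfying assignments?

The models are:
  A=1 B=0 C=1 D=1 E=1 F=0
Count: 1.

1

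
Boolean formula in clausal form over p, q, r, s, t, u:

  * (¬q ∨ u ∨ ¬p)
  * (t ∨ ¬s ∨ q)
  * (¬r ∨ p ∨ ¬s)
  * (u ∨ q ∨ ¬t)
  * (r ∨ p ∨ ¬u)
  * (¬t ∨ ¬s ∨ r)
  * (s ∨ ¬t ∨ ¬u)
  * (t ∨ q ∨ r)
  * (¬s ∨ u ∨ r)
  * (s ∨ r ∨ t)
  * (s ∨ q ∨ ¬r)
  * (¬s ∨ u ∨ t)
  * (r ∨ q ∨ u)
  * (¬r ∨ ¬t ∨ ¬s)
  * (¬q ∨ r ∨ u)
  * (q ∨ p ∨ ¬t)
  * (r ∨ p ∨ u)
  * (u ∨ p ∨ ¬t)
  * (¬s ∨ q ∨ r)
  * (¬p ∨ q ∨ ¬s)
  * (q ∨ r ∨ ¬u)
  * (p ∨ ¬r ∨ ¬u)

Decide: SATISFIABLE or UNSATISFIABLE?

SATISFIABLE

Try p = True.
Try q = True.
  then u is forced to True.
Branch on r: take r = True.
For the remaining variables, s = False, t = False works.
So p = True  q = True  r = True  s = False  t = False  u = True is a satisfying assignment.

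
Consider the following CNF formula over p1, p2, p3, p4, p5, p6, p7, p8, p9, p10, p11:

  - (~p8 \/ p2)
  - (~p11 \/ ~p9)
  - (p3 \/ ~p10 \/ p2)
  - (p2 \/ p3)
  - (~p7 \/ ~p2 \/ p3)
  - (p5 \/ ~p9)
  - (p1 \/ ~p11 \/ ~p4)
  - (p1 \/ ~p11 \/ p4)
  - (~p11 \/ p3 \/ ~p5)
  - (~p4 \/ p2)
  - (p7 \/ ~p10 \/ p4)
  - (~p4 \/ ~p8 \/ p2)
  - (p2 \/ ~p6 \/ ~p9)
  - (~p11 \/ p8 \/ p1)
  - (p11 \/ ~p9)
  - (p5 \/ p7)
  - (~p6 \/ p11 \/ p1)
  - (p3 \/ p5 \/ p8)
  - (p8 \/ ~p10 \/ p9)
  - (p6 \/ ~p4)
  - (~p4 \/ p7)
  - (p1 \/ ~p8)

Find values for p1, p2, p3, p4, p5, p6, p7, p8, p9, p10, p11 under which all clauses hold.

p1 occurs only positively in the remaining clauses — set p1 = True.
Pure literal: p3 appears only positively; assign p3 = True.
Set p2 = True and propagate.
Try p4 = False.
Try p5 = False.
  then p9 is forced to False.
  then p7 is forced to True.
The remaining clauses are satisfied by p6 = False, p8 = True, p10 = False, p11 = False.

p1=T, p2=T, p3=T, p4=F, p5=F, p6=F, p7=T, p8=T, p9=F, p10=F, p11=F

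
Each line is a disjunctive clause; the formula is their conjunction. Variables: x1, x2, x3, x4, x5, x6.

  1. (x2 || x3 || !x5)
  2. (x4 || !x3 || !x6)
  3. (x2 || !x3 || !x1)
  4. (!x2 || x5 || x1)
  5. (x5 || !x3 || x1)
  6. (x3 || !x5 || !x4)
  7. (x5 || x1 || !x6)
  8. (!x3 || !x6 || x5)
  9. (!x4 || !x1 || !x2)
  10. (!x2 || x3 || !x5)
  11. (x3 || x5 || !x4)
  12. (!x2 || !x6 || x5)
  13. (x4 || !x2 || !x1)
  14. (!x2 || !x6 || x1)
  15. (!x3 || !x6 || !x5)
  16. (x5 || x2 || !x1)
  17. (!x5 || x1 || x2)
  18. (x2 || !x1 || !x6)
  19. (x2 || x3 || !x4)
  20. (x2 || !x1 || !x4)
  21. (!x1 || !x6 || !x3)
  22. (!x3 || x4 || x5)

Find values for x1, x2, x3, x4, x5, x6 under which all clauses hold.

x1 = False, x2 = True, x3 = True, x4 = True, x5 = True, x6 = False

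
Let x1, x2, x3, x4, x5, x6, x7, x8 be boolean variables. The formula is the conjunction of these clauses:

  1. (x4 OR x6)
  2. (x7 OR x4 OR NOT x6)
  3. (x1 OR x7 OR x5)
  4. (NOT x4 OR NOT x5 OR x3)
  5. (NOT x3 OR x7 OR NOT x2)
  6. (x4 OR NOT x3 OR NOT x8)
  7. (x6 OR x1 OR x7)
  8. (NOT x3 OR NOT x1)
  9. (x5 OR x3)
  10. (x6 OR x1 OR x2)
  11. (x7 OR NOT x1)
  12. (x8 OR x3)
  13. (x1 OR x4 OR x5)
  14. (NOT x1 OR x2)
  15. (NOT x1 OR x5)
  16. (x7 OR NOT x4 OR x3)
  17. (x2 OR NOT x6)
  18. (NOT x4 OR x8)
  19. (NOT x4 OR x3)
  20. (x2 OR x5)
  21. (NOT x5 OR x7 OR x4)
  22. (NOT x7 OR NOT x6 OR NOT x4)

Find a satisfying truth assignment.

x1=False  x2=True  x3=True  x4=False  x5=True  x6=True  x7=True  x8=False

Try x1 = False.
Try x2 = True.
For the remaining variables, x3 = True, x4 = False, x5 = True, x6 = True, x7 = True, x8 = False works.
Check each clause:
  1. (x4 OR x6) — x6 is true.
  2. (x7 OR NOT x6 OR x4) — x7 is true.
  3. (x5 OR x1 OR x7) — x5 is true.
  4. (NOT x4 OR NOT x5 OR x3) — x3 is true.
  5. (NOT x2 OR x7 OR NOT x3) — x7 is true.
  6. (NOT x3 OR NOT x8 OR x4) — NOT x8 is true.
  7. (x7 OR x1 OR x6) — x6 is true.
  8. (NOT x3 OR NOT x1) — NOT x1 is true.
  9. (x3 OR x5) — x3 is true.
  10. (x1 OR x6 OR x2) — x2 is true.
  11. (x7 OR NOT x1) — NOT x1 is true.
  12. (x8 OR x3) — x3 is true.
  13. (x1 OR x5 OR x4) — x5 is true.
  14. (NOT x1 OR x2) — x2 is true.
  15. (NOT x1 OR x5) — x5 is true.
  16. (x3 OR x7 OR NOT x4) — x3 is true.
  17. (x2 OR NOT x6) — x2 is true.
  18. (x8 OR NOT x4) — NOT x4 is true.
  19. (x3 OR NOT x4) — x3 is true.
  20. (x5 OR x2) — x2 is true.
  21. (x4 OR NOT x5 OR x7) — x7 is true.
  22. (NOT x6 OR NOT x7 OR NOT x4) — NOT x4 is true.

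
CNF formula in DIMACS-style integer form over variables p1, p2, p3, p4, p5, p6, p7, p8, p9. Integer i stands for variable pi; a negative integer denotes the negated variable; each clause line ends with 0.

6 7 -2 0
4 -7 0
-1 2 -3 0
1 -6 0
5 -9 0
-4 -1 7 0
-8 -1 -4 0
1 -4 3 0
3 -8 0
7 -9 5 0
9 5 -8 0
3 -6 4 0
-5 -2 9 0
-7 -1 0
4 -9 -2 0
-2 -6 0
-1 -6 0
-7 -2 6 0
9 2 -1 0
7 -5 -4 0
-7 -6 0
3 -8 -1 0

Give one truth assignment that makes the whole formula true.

p1 = F  p2 = F  p3 = F  p4 = F  p5 = T  p6 = F  p7 = F  p8 = F  p9 = T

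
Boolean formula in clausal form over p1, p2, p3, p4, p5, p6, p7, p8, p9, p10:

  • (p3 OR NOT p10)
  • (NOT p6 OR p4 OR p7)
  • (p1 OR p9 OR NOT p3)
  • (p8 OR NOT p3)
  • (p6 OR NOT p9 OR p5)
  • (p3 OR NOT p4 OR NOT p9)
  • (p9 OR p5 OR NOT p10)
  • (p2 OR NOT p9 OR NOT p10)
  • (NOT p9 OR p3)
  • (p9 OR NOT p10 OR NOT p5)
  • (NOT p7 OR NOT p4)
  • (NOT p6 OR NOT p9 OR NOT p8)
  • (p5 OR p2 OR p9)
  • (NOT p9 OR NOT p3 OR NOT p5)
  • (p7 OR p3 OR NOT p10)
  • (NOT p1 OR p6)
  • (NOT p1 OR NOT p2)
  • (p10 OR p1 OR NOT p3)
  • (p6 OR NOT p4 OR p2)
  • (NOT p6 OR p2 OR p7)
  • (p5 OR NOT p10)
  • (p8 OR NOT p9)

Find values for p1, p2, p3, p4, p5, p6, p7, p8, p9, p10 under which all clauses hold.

p1=0, p2=1, p3=0, p4=0, p5=1, p6=0, p7=0, p8=0, p9=0, p10=0

Check each clause:
  1. (p3 OR NOT p10) — NOT p10 is true.
  2. (NOT p6 OR p4 OR p7) — NOT p6 is true.
  3. (p1 OR p9 OR NOT p3) — NOT p3 is true.
  4. (NOT p3 OR p8) — NOT p3 is true.
  5. (p5 OR NOT p9 OR p6) — p5 is true.
  6. (p3 OR NOT p9 OR NOT p4) — NOT p4 is true.
  7. (p9 OR p5 OR NOT p10) — p5 is true.
  8. (NOT p10 OR NOT p9 OR p2) — p2 is true.
  9. (p3 OR NOT p9) — NOT p9 is true.
  10. (p9 OR NOT p5 OR NOT p10) — NOT p10 is true.
  11. (NOT p7 OR NOT p4) — NOT p7 is true.
  12. (NOT p9 OR NOT p8 OR NOT p6) — NOT p8 is true.
  13. (p5 OR p9 OR p2) — p2 is true.
  14. (NOT p3 OR NOT p9 OR NOT p5) — NOT p3 is true.
  15. (p7 OR p3 OR NOT p10) — NOT p10 is true.
  16. (NOT p1 OR p6) — NOT p1 is true.
  17. (NOT p2 OR NOT p1) — NOT p1 is true.
  18. (NOT p3 OR p10 OR p1) — NOT p3 is true.
  19. (p2 OR NOT p4 OR p6) — p2 is true.
  20. (p2 OR p7 OR NOT p6) — p2 is true.
  21. (p5 OR NOT p10) — p5 is true.
  22. (NOT p9 OR p8) — NOT p9 is true.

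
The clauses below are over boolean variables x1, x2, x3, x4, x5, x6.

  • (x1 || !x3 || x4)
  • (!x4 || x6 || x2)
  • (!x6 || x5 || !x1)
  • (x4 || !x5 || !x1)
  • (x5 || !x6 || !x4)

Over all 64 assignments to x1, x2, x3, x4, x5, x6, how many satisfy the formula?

28

Case analysis on x4 and x1:
  x4=1, x1=1: x3 free; 4 ways for (x2,x5,x6) × 2^1 = 8.
  x4=1, x1=0: x3 free; 4 ways for (x2,x5,x6) × 2^1 = 8.
  x4=0, x1=1: remaining (x2,x3,x5,x6) ∈ {(0,0,0,0); (0,1,0,0); (1,0,0,0); (1,1,0,0)} — 4.
  x4=0, x1=0: forces x3=0; x2, x5, x6 free → 2^3 = 8.
Total: 8 + 8 + 4 + 8 = 28.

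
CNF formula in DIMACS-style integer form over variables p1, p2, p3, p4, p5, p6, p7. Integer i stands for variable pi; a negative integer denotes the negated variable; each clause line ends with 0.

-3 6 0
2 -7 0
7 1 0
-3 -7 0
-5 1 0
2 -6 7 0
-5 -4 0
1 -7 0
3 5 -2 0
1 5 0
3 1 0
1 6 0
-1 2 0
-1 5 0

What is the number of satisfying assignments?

5

The models are:
  p1=T p2=T p3=F p4=F p5=T p6=F p7=F
  p1=T p2=T p3=F p4=F p5=T p6=F p7=T
  p1=T p2=T p3=F p4=F p5=T p6=T p7=F
  p1=T p2=T p3=F p4=F p5=T p6=T p7=T
  p1=T p2=T p3=T p4=F p5=T p6=T p7=F
That's 5 in total.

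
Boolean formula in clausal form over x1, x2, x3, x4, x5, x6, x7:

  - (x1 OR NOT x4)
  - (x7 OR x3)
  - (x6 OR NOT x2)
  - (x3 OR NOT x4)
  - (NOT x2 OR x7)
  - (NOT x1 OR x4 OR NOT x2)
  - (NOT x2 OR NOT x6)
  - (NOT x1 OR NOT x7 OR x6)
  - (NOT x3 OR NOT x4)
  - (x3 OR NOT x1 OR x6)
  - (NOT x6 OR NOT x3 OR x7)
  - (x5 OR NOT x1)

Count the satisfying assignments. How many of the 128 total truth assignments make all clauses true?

13

Split on x1, then x3.
  x1=1, x3=1: remaining (x2,x4,x5,x6,x7) ∈ {(0,0,1,0,0); (0,0,1,1,1)} — 2.
  x1=1, x3=0: remaining (x2,x4,x5,x6,x7) ∈ {(0,0,1,1,1)} — 1.
  x1=0, x3=1: x5 free; 3 ways for (x2,x4,x6,x7) × 2^1 = 6.
  x1=0, x3=0: remaining (x2,x4,x5,x6,x7) ∈ {(0,0,0,0,1); (0,0,0,1,1); (0,0,1,0,1); (0,0,1,1,1)} — 4.
Total: 2 + 1 + 6 + 4 = 13.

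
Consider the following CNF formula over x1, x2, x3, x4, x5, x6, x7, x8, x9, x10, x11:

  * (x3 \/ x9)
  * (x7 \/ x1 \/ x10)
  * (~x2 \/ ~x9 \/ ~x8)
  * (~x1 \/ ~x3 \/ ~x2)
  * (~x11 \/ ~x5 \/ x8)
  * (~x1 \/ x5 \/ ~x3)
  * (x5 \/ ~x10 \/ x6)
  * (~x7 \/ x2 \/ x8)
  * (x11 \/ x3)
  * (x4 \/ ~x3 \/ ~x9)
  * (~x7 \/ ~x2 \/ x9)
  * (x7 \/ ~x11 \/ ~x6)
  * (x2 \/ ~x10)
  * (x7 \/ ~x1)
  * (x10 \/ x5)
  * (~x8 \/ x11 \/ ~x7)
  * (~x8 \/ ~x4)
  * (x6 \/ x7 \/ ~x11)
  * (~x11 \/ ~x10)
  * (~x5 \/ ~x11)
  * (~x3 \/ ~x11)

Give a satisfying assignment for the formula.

x1 = False, x2 = True, x3 = True, x4 = True, x5 = False, x6 = True, x7 = False, x8 = False, x9 = True, x10 = True, x11 = False

Check each clause:
  1. (x9 \/ x3) — x9 is true.
  2. (x10 \/ x7 \/ x1) — x10 is true.
  3. (~x8 \/ ~x9 \/ ~x2) — ~x8 is true.
  4. (~x2 \/ ~x1 \/ ~x3) — ~x1 is true.
  5. (~x11 \/ x8 \/ ~x5) — ~x5 is true.
  6. (~x3 \/ ~x1 \/ x5) — ~x1 is true.
  7. (x6 \/ x5 \/ ~x10) — x6 is true.
  8. (x8 \/ ~x7 \/ x2) — ~x7 is true.
  9. (x11 \/ x3) — x3 is true.
  10. (~x3 \/ ~x9 \/ x4) — x4 is true.
  11. (x9 \/ ~x7 \/ ~x2) — x9 is true.
  12. (~x11 \/ ~x6 \/ x7) — ~x11 is true.
  13. (~x10 \/ x2) — x2 is true.
  14. (x7 \/ ~x1) — ~x1 is true.
  15. (x10 \/ x5) — x10 is true.
  16. (~x8 \/ ~x7 \/ x11) — ~x8 is true.
  17. (~x4 \/ ~x8) — ~x8 is true.
  18. (x7 \/ x6 \/ ~x11) — ~x11 is true.
  19. (~x11 \/ ~x10) — ~x11 is true.
  20. (~x5 \/ ~x11) — ~x5 is true.
  21. (~x3 \/ ~x11) — ~x11 is true.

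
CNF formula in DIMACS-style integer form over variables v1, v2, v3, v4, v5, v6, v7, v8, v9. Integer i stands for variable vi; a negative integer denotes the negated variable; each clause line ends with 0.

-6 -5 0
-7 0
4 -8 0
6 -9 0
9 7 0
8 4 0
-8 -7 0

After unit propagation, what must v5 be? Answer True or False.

False

Unit clause (NOT v7) sets v7 = False.
(v7 OR v9): since v7 = False, the clause reduces to (v9). v9 = True.
(v6 OR NOT v9) with v9 = True leaves only v6, so v6 = True.
(NOT v6 OR NOT v5) with v6 = True leaves only NOT v5, so v5 = False.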